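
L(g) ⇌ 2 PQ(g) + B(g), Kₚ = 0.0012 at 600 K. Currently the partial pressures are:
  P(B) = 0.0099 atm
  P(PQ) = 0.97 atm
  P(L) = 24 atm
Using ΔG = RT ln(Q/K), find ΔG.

ΔG = -5.63 kJ/mol

Qₚ = P(PQ)²·P(B) / P(L) = (0.97)²·(0.0099) / (24) = 3.88e-4
ΔG = RT ln(Qₚ/Kₚ) = (8.314 J mol⁻¹ K⁻¹)(600 K) × ln(3.88e-4/0.0012)
   = (4.988 kJ/mol)(-1.129) = -5.63 kJ/mol
ΔG < 0, so the forward reaction is spontaneous (proceeds forward).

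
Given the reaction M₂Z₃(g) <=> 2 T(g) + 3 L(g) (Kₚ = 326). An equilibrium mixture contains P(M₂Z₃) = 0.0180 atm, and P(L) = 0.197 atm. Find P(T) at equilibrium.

P(T) = 27.7 atm

At equilibrium, Kₚ = P(T)²·P(L)³ / P(M₂Z₃) = 326.
(P(T))²·(0.197)³ / (0.0180) = 326
P(T)² = 768 ⇒ P(T) = 27.7 atm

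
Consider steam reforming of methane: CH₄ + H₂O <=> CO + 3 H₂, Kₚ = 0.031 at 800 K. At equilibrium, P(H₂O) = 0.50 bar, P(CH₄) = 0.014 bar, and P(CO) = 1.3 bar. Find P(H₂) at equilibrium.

At equilibrium, Kₚ = P(CO)·P(H₂)³ / (P(CH₄)·P(H₂O)) = 0.031.
(1.3)·(P(H₂))³ / ((0.014)·(0.50)) = 0.031
P(H₂)³ = 1.67×10⁻⁴ ⇒ P(H₂) = 0.055 bar

P(H₂) = 0.055 bar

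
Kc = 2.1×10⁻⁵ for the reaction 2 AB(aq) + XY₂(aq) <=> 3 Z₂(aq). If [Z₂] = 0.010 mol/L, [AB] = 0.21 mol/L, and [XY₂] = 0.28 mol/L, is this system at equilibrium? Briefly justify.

no; Q > K, reaction proceeds in reverse

Qc = [Z₂]³ / ([AB]²·[XY₂]) = (0.010)³ / ((0.21)²·(0.28)) = 8.1×10⁻⁵
Qc = 8.1×10⁻⁵ > Kc = 2.1×10⁻⁵: net reverse reaction.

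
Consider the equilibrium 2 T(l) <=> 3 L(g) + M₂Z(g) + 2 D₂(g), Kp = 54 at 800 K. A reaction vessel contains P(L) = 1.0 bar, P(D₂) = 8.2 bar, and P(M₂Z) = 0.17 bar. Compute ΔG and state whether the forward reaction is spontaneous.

(T is a pure liquid — omitted from Qp.)
Qp = P(L)³·P(M₂Z)·P(D₂)² = (1.0)³·(0.17)·(8.2)² = 11.4
ΔG = RT ln(Qp/Kp) = (8.314 J mol⁻¹ K⁻¹)(800 K) × ln(11.4/54)
   = (6.651 kJ/mol)(-1.555) = -10.3 kJ/mol
ΔG < 0, so the forward reaction is spontaneous (proceeds forward).

ΔG = -10.3 kJ/mol; the forward reaction is spontaneous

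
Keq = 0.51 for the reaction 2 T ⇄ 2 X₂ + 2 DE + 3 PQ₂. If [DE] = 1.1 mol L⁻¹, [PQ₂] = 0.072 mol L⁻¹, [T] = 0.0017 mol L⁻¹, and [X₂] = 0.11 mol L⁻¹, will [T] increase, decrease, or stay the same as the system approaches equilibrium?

Q = [X₂]²·[DE]²·[PQ₂]³ / [T]² = (0.11)²·(1.1)²·(0.072)³ / (0.0017)² = 1.9
Q = 1.9 > Keq = 0.51: net reverse reaction.
T is a reactant, so it increases.

increase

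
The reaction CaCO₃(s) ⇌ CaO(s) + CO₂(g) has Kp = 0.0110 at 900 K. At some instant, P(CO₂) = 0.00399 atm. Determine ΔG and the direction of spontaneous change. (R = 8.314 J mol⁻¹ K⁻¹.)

(CaCO₃, CaO are pure solids — omitted from Qp.)
Qp = P(CO₂) = 0.00399
ΔG = RT ln(Qp/Kp) = (8.314 J mol⁻¹ K⁻¹)(900 K) × ln(0.00399/0.0110)
   = (7.483 kJ/mol)(-1.014) = -7.59 kJ/mol
ΔG < 0, so the forward reaction is spontaneous (proceeds forward).

ΔG = -7.59 kJ/mol; the forward reaction is spontaneous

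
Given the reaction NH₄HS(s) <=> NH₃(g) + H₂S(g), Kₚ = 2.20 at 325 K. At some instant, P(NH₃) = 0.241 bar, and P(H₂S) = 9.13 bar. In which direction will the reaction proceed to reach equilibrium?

neither direction; the system is at equilibrium

(NH₄HS is a pure solid — omitted from Qₚ.)
Qₚ = P(NH₃)·P(H₂S) = (0.241)·(9.13) = 2.20
Qₚ = 2.20 = Kₚ, so the system is already at equilibrium.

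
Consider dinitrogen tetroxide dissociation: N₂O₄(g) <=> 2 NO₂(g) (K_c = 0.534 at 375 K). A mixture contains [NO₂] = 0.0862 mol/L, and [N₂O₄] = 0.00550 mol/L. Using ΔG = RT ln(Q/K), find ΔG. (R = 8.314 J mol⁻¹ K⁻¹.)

ΔG = 2.89 kJ/mol

Q_c = [NO₂]² / [N₂O₄] = (0.0862)² / (0.00550) = 1.35
ΔG = RT ln(Q_c/K_c) = (8.314 J mol⁻¹ K⁻¹)(375 K) × ln(1.35/0.534)
   = (3.118 kJ/mol)(0.9275) = 2.89 kJ/mol
ΔG > 0, so the forward reaction is non-spontaneous (proceeds in reverse).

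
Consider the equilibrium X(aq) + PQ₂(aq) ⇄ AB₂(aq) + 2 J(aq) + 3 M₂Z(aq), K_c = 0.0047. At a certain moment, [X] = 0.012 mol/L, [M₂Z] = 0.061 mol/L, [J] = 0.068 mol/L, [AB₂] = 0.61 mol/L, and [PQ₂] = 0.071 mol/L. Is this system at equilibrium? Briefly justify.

no; Q < K, reaction proceeds forward

Q_c = [AB₂]·[J]²·[M₂Z]³ / ([X]·[PQ₂]) = (0.61)·(0.068)²·(0.061)³ / ((0.012)·(0.071)) = 7.5×10⁻⁴
Q_c = 7.5×10⁻⁴ < K_c = 0.0047: net forward reaction.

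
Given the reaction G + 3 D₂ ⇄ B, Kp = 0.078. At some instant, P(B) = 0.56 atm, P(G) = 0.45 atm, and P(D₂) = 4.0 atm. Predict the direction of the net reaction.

forward (toward products)

Qp = P(B) / (P(G)·P(D₂)³) = (0.56) / ((0.45)·(4.0)³) = 0.019
Qp = 0.019 < Kp = 0.078, so the forward reaction proceeds.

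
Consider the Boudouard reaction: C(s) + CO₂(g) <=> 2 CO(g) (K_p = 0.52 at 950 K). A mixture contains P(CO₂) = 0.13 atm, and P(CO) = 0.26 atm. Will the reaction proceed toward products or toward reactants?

neither direction; the system is at equilibrium

(C is a pure solid — omitted from Q_p.)
Q_p = P(CO)² / P(CO₂) = (0.26)² / (0.13) = 0.52
Q_p = 0.52 = K_p, so the system is already at equilibrium.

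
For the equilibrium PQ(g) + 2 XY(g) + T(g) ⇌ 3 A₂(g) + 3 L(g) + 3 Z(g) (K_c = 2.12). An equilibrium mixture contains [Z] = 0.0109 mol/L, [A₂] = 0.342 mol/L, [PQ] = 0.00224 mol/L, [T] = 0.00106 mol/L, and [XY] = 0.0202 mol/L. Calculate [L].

At equilibrium, K_c = [A₂]³·[L]³·[Z]³ / ([PQ]·[XY]²·[T]) = 2.12.
(0.342)³·([L])³·(0.0109)³ / ((0.00224)·(0.0202)²·(0.00106)) = 2.12
[L]³ = 0.0396 ⇒ [L] = 0.341 mol/L

[L] = 0.341 mol/L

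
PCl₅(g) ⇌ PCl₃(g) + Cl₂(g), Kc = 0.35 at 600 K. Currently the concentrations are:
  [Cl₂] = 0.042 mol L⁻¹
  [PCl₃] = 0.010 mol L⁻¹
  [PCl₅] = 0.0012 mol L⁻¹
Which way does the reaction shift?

Qc = [PCl₃]·[Cl₂] / [PCl₅] = (0.010)·(0.042) / (0.0012) = 0.35
Qc = 0.35 = Kc, so the system is already at equilibrium.

at equilibrium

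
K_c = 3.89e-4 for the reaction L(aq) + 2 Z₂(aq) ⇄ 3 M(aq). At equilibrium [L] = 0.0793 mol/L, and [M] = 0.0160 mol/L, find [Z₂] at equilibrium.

At equilibrium, K_c = [M]³ / ([L]·[Z₂]²) = 3.89e-4.
(0.0160)³ / ((0.0793)·([Z₂])²) = 3.89e-4
[Z₂]² = 0.133 ⇒ [Z₂] = 0.364 mol/L

[Z₂] = 0.364 mol/L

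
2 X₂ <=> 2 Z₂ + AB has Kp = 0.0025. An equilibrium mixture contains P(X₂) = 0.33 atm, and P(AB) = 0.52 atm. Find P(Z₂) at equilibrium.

At equilibrium, Kp = P(Z₂)²·P(AB) / P(X₂)² = 0.0025.
(P(Z₂))²·(0.52) / (0.33)² = 0.0025
P(Z₂)² = 5.24×10⁻⁴ ⇒ P(Z₂) = 0.023 atm

P(Z₂) = 0.023 atm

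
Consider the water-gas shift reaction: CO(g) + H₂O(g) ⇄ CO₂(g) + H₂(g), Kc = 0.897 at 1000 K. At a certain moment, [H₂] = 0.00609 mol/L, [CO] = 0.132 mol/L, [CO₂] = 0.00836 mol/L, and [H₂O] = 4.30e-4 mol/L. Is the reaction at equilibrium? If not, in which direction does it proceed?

no net change (already at equilibrium)

Qc = [CO₂]·[H₂] / ([CO]·[H₂O]) = (0.00836)·(0.00609) / ((0.132)·(4.30e-4)) = 0.897
Qc = 0.897 = Kc, so the system is already at equilibrium.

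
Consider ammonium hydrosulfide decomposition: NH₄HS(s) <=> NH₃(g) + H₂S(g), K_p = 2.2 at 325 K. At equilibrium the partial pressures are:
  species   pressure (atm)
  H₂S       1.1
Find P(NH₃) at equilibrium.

(NH₄HS is a pure solid — omitted from K_p.)
At equilibrium, K_p = P(NH₃)·P(H₂S) = 2.2.
(P(NH₃))·(1.1) = 2.2
P(NH₃) = 2.00 = 2.0 atm

P(NH₃) = 2.0 atm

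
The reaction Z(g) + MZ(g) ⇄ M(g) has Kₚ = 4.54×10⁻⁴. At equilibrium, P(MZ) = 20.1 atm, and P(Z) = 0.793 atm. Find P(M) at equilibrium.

At equilibrium, Kₚ = P(M) / (P(Z)·P(MZ)) = 4.54×10⁻⁴.
(P(M)) / ((0.793)·(20.1)) = 4.54×10⁻⁴
P(M) = 0.00724 atm

P(M) = 0.00724 atm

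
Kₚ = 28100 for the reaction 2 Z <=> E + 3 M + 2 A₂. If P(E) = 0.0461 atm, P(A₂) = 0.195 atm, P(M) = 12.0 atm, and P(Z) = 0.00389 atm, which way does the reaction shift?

Qₚ = P(E)·P(M)³·P(A₂)² / P(Z)² = (0.0461)·(12.0)³·(0.195)² / (0.00389)² = 2.00×10⁵
Qₚ = 2.00×10⁵ > Kₚ = 28100, so the reverse reaction proceeds.

toward reactants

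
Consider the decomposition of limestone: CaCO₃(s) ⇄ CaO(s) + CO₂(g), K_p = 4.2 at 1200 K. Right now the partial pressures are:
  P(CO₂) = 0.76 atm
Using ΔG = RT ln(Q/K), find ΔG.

(CaCO₃, CaO are pure solids — omitted from Q_p.)
Q_p = P(CO₂) = 0.760
ΔG = RT ln(Q_p/K_p) = (8.314 J mol⁻¹ K⁻¹)(1200 K) × ln(0.760/4.2)
   = (9.977 kJ/mol)(-1.710) = -17.1 kJ/mol
ΔG < 0, so the forward reaction is spontaneous (proceeds forward).

ΔG = -17.1 kJ/mol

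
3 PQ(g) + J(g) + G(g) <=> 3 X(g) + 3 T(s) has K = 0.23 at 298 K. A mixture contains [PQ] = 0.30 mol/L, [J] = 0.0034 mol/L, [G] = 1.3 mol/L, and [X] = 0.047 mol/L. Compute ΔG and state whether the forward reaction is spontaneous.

(T is a pure solid — omitted from Q.)
Q = [X]³ / ([PQ]³·[J]·[G]) = (0.047)³ / ((0.30)³·(0.0034)·(1.3)) = 0.870
ΔG = RT ln(Q/K) = (8.314 J mol⁻¹ K⁻¹)(298 K) × ln(0.870/0.23)
   = (2.478 kJ/mol)(1.330) = 3.30 kJ/mol
ΔG > 0, so the forward reaction is non-spontaneous (proceeds in reverse).

ΔG = 3.30 kJ/mol; the forward reaction is non-spontaneous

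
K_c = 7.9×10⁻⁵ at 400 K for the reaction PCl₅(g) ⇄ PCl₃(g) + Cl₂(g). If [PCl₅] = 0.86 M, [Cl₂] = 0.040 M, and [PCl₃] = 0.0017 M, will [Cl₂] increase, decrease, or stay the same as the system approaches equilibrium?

stay the same

Q_c = [PCl₃]·[Cl₂] / [PCl₅] = (0.0017)·(0.040) / (0.86) = 7.9×10⁻⁵
Q_c = 7.9×10⁻⁵ = K_c; the system is at equilibrium.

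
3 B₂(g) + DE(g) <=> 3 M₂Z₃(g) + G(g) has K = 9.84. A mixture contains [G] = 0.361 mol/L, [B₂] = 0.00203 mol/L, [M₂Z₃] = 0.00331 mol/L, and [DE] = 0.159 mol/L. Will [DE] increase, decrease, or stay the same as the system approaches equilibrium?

stay the same

Q = [M₂Z₃]³·[G] / ([B₂]³·[DE]) = (0.00331)³·(0.361) / ((0.00203)³·(0.159)) = 9.84
Q = 9.84 = K; the system is at equilibrium.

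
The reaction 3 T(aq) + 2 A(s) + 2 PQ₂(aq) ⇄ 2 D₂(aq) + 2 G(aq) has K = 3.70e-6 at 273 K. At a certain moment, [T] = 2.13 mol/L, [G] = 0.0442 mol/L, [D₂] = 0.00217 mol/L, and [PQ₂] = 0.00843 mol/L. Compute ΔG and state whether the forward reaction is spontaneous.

ΔG = 2.92 kJ/mol; the forward reaction is non-spontaneous

(A is a pure solid — omitted from Q.)
Q = [D₂]²·[G]² / ([T]³·[PQ₂]²) = (0.00217)²·(0.0442)² / ((2.13)³·(0.00843)²) = 1.34e-5
ΔG = RT ln(Q/K) = (8.314 J mol⁻¹ K⁻¹)(273 K) × ln(1.34e-5/3.70e-6)
   = (2.270 kJ/mol)(1.287) = 2.92 kJ/mol
ΔG > 0, so the forward reaction is non-spontaneous (proceeds in reverse).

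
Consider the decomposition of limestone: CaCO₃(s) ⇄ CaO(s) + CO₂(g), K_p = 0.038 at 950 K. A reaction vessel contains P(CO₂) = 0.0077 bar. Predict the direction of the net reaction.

(CaCO₃, CaO are pure solids — omitted from Q_p.)
Q_p = P(CO₂) = 0.0077
Q_p = 0.0077 < K_p = 0.038, so the forward reaction proceeds.

toward products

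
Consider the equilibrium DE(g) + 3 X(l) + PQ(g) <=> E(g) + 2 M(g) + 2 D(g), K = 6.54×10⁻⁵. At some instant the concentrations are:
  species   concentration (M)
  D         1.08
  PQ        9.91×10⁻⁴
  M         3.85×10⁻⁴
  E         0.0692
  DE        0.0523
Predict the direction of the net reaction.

toward reactants

(X is a pure liquid — omitted from Q.)
Q = [E]·[M]²·[D]² / ([DE]·[PQ]) = (0.0692)·(3.85×10⁻⁴)²·(1.08)² / ((0.0523)·(9.91×10⁻⁴)) = 2.31×10⁻⁴
Q = 2.31×10⁻⁴ > K = 6.54×10⁻⁵, so the reverse reaction proceeds.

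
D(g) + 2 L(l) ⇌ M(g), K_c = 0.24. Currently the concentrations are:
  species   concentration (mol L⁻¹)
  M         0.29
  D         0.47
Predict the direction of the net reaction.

reverse (toward reactants)

(L is a pure liquid — omitted from Q_c.)
Q_c = [M] / [D] = (0.29) / (0.47) = 0.62
Q_c = 0.62 > K_c = 0.24, so the reverse reaction proceeds.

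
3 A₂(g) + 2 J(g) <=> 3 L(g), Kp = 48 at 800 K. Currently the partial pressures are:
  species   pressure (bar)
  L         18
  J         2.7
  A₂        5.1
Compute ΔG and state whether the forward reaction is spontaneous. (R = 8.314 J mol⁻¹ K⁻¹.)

ΔG = -13.8 kJ/mol; the forward reaction is spontaneous

Qp = P(L)³ / (P(A₂)³·P(J)²) = (18)³ / ((5.1)³·(2.7)²) = 6.03
ΔG = RT ln(Qp/Kp) = (8.314 J mol⁻¹ K⁻¹)(800 K) × ln(6.03/48)
   = (6.651 kJ/mol)(-2.074) = -13.8 kJ/mol
ΔG < 0, so the forward reaction is spontaneous (proceeds forward).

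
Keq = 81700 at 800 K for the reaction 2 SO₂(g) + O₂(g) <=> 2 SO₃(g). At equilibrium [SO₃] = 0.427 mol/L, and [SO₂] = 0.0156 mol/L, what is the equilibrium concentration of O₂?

At equilibrium, Keq = [SO₃]² / ([SO₂]²·[O₂]) = 81700.
(0.427)² / ((0.0156)²·([O₂])) = 81700
[O₂] = 0.00917 mol/L

[O₂] = 0.00917 mol/L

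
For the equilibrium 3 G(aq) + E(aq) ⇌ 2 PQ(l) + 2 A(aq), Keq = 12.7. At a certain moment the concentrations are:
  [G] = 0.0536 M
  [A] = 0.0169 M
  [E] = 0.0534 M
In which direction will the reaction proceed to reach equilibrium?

toward reactants

(PQ is a pure liquid — omitted from Q.)
Q = [A]² / ([G]³·[E]) = (0.0169)² / ((0.0536)³·(0.0534)) = 34.7
Q = 34.7 > Keq = 12.7, so the reverse reaction proceeds.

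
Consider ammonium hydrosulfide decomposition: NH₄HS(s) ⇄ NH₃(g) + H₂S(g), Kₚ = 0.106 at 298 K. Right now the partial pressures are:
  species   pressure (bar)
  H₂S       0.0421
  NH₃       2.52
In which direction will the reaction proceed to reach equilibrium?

neither direction; the system is at equilibrium

(NH₄HS is a pure solid — omitted from Qₚ.)
Qₚ = P(NH₃)·P(H₂S) = (2.52)·(0.0421) = 0.106
Qₚ = 0.106 = Kₚ, so the system is already at equilibrium.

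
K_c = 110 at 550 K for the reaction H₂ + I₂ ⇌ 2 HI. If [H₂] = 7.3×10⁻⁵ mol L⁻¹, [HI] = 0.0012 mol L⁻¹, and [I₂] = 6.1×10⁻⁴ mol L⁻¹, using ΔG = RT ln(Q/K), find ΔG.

Q_c = [HI]² / ([H₂]·[I₂]) = (0.0012)² / ((7.3×10⁻⁵)·(6.1×10⁻⁴)) = 32.3
ΔG = RT ln(Q_c/K_c) = (8.314 J mol⁻¹ K⁻¹)(550 K) × ln(32.3/110)
   = (4.573 kJ/mol)(-1.225) = -5.60 kJ/mol
ΔG < 0, so the forward reaction is spontaneous (proceeds forward).

ΔG = -5.60 kJ/mol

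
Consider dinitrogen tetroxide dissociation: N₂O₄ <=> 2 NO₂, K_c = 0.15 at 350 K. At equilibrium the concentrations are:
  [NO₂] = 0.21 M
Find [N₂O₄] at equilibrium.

At equilibrium, K_c = [NO₂]² / [N₂O₄] = 0.15.
(0.21)² / ([N₂O₄]) = 0.15
[N₂O₄] = 0.294 = 0.29 M

[N₂O₄] = 0.29 M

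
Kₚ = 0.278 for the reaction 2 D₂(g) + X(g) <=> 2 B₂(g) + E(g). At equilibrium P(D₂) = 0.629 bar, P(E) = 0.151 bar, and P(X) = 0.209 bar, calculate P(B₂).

P(B₂) = 0.390 bar

At equilibrium, Kₚ = P(B₂)²·P(E) / (P(D₂)²·P(X)) = 0.278.
(P(B₂))²·(0.151) / ((0.629)²·(0.209)) = 0.278
P(B₂)² = 0.152 ⇒ P(B₂) = 0.390 bar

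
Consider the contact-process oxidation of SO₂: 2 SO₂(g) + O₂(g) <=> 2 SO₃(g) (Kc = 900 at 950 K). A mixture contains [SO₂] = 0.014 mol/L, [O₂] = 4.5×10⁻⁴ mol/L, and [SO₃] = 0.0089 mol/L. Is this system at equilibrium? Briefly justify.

Qc = [SO₃]² / ([SO₂]²·[O₂]) = (0.0089)² / ((0.014)²·(4.5×10⁻⁴)) = 900
Qc = 900 = Kc; the system is at equilibrium.

yes, at equilibrium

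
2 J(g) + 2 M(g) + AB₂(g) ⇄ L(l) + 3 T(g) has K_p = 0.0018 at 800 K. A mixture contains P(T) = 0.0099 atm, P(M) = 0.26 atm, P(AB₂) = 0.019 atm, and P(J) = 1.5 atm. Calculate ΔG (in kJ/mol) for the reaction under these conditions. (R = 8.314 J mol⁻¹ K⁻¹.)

ΔG = -11.2 kJ/mol

(L is a pure liquid — omitted from Q_p.)
Q_p = P(T)³ / (P(J)²·P(M)²·P(AB₂)) = (0.0099)³ / ((1.5)²·(0.26)²·(0.019)) = 3.36e-4
ΔG = RT ln(Q_p/K_p) = (8.314 J mol⁻¹ K⁻¹)(800 K) × ln(3.36e-4/0.0018)
   = (6.651 kJ/mol)(-1.678) = -11.2 kJ/mol
ΔG < 0, so the forward reaction is spontaneous (proceeds forward).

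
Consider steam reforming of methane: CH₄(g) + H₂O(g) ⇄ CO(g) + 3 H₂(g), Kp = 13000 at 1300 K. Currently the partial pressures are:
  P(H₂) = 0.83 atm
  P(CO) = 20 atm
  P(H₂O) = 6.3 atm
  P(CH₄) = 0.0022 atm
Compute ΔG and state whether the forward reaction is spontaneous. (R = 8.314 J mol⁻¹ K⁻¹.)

Qp = P(CO)·P(H₂)³ / (P(CH₄)·P(H₂O)) = (20)·(0.83)³ / ((0.0022)·(6.3)) = 825
ΔG = RT ln(Qp/Kp) = (8.314 J mol⁻¹ K⁻¹)(1300 K) × ln(825/13000)
   = (10.81 kJ/mol)(-2.757) = -29.8 kJ/mol
ΔG < 0, so the forward reaction is spontaneous (proceeds forward).

ΔG = -29.8 kJ/mol; the forward reaction is spontaneous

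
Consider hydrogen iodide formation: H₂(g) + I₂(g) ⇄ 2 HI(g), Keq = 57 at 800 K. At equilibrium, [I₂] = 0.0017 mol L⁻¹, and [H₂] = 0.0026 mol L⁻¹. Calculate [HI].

[HI] = 0.016 mol L⁻¹

At equilibrium, Keq = [HI]² / ([H₂]·[I₂]) = 57.
([HI])² / ((0.0026)·(0.0017)) = 57
[HI]² = 2.52e-4 ⇒ [HI] = 0.016 mol L⁻¹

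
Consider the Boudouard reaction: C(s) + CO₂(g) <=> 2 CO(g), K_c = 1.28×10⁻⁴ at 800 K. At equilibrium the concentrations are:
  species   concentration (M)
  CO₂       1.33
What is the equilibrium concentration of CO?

(C is a pure solid — omitted from K_c.)
At equilibrium, K_c = [CO]² / [CO₂] = 1.28×10⁻⁴.
([CO])² / (1.33) = 1.28×10⁻⁴
[CO]² = 1.70×10⁻⁴ ⇒ [CO] = 0.0130 M

[CO] = 0.0130 M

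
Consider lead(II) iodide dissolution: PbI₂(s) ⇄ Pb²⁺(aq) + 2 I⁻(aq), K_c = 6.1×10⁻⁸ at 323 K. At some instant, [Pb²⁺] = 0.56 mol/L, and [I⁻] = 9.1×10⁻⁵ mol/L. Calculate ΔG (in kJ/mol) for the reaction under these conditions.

ΔG = -6.92 kJ/mol

(PbI₂ is a pure solid — omitted from Q_c.)
Q_c = [Pb²⁺]·[I⁻]² = (0.56)·(9.1×10⁻⁵)² = 4.64×10⁻⁹
ΔG = RT ln(Q_c/K_c) = (8.314 J mol⁻¹ K⁻¹)(323 K) × ln(4.64×10⁻⁹/6.1×10⁻⁸)
   = (2.685 kJ/mol)(-2.576) = -6.92 kJ/mol
ΔG < 0, so the forward reaction is spontaneous (proceeds forward).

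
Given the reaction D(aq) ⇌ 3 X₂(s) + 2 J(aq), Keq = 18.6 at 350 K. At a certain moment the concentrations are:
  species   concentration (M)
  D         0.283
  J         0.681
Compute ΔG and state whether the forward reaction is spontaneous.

ΔG = -7.07 kJ/mol; the forward reaction is spontaneous

(X₂ is a pure solid — omitted from Q.)
Q = [J]² / [D] = (0.681)² / (0.283) = 1.64
ΔG = RT ln(Q/Keq) = (8.314 J mol⁻¹ K⁻¹)(350 K) × ln(1.64/18.6)
   = (2.910 kJ/mol)(-2.428) = -7.07 kJ/mol
ΔG < 0, so the forward reaction is spontaneous (proceeds forward).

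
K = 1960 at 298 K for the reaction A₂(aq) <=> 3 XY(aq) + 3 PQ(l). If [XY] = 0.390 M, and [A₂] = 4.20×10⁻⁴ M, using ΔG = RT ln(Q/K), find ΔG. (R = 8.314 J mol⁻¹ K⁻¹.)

ΔG = -6.52 kJ/mol

(PQ is a pure liquid — omitted from Q.)
Q = [XY]³ / [A₂] = (0.390)³ / (4.20×10⁻⁴) = 141
ΔG = RT ln(Q/K) = (8.314 J mol⁻¹ K⁻¹)(298 K) × ln(141/1960)
   = (2.478 kJ/mol)(-2.632) = -6.52 kJ/mol
ΔG < 0, so the forward reaction is spontaneous (proceeds forward).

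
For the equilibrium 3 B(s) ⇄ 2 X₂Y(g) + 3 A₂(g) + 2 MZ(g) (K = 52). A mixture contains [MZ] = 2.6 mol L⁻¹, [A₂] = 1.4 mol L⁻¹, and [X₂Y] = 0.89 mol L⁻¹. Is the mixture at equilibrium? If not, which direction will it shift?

(B is a pure solid — omitted from Q.)
Q = [X₂Y]²·[A₂]³·[MZ]² = (0.89)²·(1.4)³·(2.6)² = 15
Q = 15 < K = 52: net forward reaction.

no; Q < K, reaction proceeds forward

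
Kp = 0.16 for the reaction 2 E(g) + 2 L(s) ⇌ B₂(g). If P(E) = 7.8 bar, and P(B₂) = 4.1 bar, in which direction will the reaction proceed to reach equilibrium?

(L is a pure solid — omitted from Qp.)
Qp = P(B₂) / P(E)² = (4.1) / (7.8)² = 0.067
Qp = 0.067 < Kp = 0.16, so the forward reaction proceeds.

in the forward direction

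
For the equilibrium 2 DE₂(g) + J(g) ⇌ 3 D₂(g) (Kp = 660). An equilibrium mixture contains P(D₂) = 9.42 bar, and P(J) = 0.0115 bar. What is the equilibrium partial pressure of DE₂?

P(DE₂) = 10.5 bar

At equilibrium, Kp = P(D₂)³ / (P(DE₂)²·P(J)) = 660.
(9.42)³ / ((P(DE₂))²·(0.0115)) = 660
P(DE₂)² = 110 ⇒ P(DE₂) = 10.5 bar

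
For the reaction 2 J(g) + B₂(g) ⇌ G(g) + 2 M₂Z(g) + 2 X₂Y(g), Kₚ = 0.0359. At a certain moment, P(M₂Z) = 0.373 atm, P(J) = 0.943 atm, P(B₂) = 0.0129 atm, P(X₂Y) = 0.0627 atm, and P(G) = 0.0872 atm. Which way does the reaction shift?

in the forward direction

Qₚ = P(G)·P(M₂Z)²·P(X₂Y)² / (P(J)²·P(B₂)) = (0.0872)·(0.373)²·(0.0627)² / ((0.943)²·(0.0129)) = 0.00416
Qₚ = 0.00416 < Kₚ = 0.0359, so the forward reaction proceeds.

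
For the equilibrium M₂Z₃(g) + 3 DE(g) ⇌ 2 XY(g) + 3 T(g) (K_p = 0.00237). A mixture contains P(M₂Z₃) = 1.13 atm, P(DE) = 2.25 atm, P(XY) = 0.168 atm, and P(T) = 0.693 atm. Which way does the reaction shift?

Q_p = P(XY)²·P(T)³ / (P(M₂Z₃)·P(DE)³) = (0.168)²·(0.693)³ / ((1.13)·(2.25)³) = 7.30×10⁻⁴
Q_p = 7.30×10⁻⁴ < K_p = 0.00237, so the forward reaction proceeds.

in the forward direction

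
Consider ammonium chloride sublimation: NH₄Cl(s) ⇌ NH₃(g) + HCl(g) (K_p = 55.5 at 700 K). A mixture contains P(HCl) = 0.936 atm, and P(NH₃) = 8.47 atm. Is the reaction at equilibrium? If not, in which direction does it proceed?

toward products

(NH₄Cl is a pure solid — omitted from Q_p.)
Q_p = P(NH₃)·P(HCl) = (8.47)·(0.936) = 7.93
Q_p = 7.93 < K_p = 55.5, so the forward reaction proceeds.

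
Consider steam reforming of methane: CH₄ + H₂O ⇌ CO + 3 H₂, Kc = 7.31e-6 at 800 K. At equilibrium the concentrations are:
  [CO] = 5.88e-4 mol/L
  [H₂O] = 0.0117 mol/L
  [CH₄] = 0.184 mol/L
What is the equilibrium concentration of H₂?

[H₂] = 0.0299 mol/L

At equilibrium, Kc = [CO]·[H₂]³ / ([CH₄]·[H₂O]) = 7.31e-6.
(5.88e-4)·([H₂])³ / ((0.184)·(0.0117)) = 7.31e-6
[H₂]³ = 2.68e-5 ⇒ [H₂] = 0.0299 mol/L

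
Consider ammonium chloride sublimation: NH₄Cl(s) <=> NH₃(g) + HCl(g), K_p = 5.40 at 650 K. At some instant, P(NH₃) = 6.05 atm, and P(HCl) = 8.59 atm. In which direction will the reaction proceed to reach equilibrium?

(NH₄Cl is a pure solid — omitted from Q_p.)
Q_p = P(NH₃)·P(HCl) = (6.05)·(8.59) = 52.0
Q_p = 52.0 > K_p = 5.40, so the reverse reaction proceeds.

in the reverse direction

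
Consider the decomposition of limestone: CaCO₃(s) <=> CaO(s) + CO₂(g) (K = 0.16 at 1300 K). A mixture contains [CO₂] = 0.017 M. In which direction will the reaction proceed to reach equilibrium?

(CaCO₃, CaO are pure solids — omitted from Q.)
Q = [CO₂] = 0.017
Q = 0.017 < K = 0.16, so the forward reaction proceeds.

in the forward direction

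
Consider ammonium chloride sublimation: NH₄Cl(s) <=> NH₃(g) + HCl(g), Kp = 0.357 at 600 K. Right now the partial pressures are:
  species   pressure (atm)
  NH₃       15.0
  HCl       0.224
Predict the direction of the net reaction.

toward reactants

(NH₄Cl is a pure solid — omitted from Qp.)
Qp = P(NH₃)·P(HCl) = (15.0)·(0.224) = 3.36
Qp = 3.36 > Kp = 0.357, so the reverse reaction proceeds.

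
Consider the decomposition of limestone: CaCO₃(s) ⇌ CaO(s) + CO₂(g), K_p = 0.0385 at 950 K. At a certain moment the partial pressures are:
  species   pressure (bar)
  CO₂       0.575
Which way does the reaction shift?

(CaCO₃, CaO are pure solids — omitted from Q_p.)
Q_p = P(CO₂) = 0.575
Q_p = 0.575 > K_p = 0.0385, so the reverse reaction proceeds.

to the left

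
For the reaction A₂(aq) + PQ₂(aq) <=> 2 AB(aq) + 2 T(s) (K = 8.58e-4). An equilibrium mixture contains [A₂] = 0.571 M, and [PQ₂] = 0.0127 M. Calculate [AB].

[AB] = 0.00249 M

(T is a pure solid — omitted from K.)
At equilibrium, K = [AB]² / ([A₂]·[PQ₂]) = 8.58e-4.
([AB])² / ((0.571)·(0.0127)) = 8.58e-4
[AB]² = 6.22e-6 ⇒ [AB] = 0.00249 M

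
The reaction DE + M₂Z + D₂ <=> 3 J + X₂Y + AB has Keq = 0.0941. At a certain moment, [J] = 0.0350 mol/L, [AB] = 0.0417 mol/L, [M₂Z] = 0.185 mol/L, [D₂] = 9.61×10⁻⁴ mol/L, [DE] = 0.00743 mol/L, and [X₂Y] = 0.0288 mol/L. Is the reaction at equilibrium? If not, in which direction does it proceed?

forward (toward products)

Q = [J]³·[X₂Y]·[AB] / ([DE]·[M₂Z]·[D₂]) = (0.0350)³·(0.0288)·(0.0417) / ((0.00743)·(0.185)·(9.61×10⁻⁴)) = 0.0390
Q = 0.0390 < Keq = 0.0941, so the forward reaction proceeds.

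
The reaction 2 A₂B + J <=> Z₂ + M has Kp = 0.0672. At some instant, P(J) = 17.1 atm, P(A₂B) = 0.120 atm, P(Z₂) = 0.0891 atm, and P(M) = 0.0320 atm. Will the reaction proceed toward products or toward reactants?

toward products

Qp = P(Z₂)·P(M) / (P(A₂B)²·P(J)) = (0.0891)·(0.0320) / ((0.120)²·(17.1)) = 0.0116
Qp = 0.0116 < Kp = 0.0672, so the forward reaction proceeds.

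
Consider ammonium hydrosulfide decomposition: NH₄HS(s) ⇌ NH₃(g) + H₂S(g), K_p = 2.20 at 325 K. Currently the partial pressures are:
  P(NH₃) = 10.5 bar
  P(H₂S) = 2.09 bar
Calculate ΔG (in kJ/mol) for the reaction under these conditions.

(NH₄HS is a pure solid — omitted from Q_p.)
Q_p = P(NH₃)·P(H₂S) = (10.5)·(2.09) = 21.9
ΔG = RT ln(Q_p/K_p) = (8.314 J mol⁻¹ K⁻¹)(325 K) × ln(21.9/2.20)
   = (2.702 kJ/mol)(2.298) = 6.21 kJ/mol
ΔG > 0, so the forward reaction is non-spontaneous (proceeds in reverse).

ΔG = 6.21 kJ/mol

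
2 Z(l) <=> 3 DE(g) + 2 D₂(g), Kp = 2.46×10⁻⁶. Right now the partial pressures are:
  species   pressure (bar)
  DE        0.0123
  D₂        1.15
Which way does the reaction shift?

(Z is a pure liquid — omitted from Qp.)
Qp = P(DE)³·P(D₂)² = (0.0123)³·(1.15)² = 2.46×10⁻⁶
Qp = 2.46×10⁻⁶ = Kp, so the system is already at equilibrium.

at equilibrium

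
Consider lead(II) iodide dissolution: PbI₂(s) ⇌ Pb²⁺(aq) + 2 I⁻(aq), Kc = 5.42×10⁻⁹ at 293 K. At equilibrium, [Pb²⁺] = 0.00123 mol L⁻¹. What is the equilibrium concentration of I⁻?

[I⁻] = 0.00210 mol L⁻¹

(PbI₂ is a pure solid — omitted from Kc.)
At equilibrium, Kc = [Pb²⁺]·[I⁻]² = 5.42×10⁻⁹.
(0.00123)·([I⁻])² = 5.42×10⁻⁹
[I⁻]² = 4.41×10⁻⁶ ⇒ [I⁻] = 0.00210 mol L⁻¹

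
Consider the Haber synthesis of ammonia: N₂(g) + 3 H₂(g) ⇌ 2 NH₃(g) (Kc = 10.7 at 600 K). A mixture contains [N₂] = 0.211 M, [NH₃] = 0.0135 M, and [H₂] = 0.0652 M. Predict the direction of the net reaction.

in the forward direction

Qc = [NH₃]² / ([N₂]·[H₂]³) = (0.0135)² / ((0.211)·(0.0652)³) = 3.12
Qc = 3.12 < Kc = 10.7, so the forward reaction proceeds.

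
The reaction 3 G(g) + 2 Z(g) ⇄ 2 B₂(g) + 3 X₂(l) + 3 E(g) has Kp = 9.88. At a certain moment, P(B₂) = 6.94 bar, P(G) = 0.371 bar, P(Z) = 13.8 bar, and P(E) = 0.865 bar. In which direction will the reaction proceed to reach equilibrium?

(X₂ is a pure liquid — omitted from Qp.)
Qp = P(B₂)²·P(E)³ / (P(G)³·P(Z)²) = (6.94)²·(0.865)³ / ((0.371)³·(13.8)²) = 3.21
Qp = 3.21 < Kp = 9.88, so the forward reaction proceeds.

forward (toward products)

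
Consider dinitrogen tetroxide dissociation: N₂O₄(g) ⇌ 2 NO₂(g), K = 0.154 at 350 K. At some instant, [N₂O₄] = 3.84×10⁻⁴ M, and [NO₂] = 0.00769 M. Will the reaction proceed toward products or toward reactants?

Q = [NO₂]² / [N₂O₄] = (0.00769)² / (3.84×10⁻⁴) = 0.154
Q = 0.154 = K, so the system is already at equilibrium.

neither direction; the system is at equilibrium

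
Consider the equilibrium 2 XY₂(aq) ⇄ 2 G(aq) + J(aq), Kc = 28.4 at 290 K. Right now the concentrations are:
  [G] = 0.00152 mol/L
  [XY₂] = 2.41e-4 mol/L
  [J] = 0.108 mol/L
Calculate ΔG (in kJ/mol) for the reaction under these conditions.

ΔG = -4.55 kJ/mol

Qc = [G]²·[J] / [XY₂]² = (0.00152)²·(0.108) / (2.41e-4)² = 4.30
ΔG = RT ln(Qc/Kc) = (8.314 J mol⁻¹ K⁻¹)(290 K) × ln(4.30/28.4)
   = (2.411 kJ/mol)(-1.888) = -4.55 kJ/mol
ΔG < 0, so the forward reaction is spontaneous (proceeds forward).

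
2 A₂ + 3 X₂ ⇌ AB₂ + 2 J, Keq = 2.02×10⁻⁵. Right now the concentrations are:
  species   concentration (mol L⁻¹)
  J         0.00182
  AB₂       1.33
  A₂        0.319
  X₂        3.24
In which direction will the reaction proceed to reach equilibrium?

forward (toward products)

Q = [AB₂]·[J]² / ([A₂]²·[X₂]³) = (1.33)·(0.00182)² / ((0.319)²·(3.24)³) = 1.27×10⁻⁶
Q = 1.27×10⁻⁶ < Keq = 2.02×10⁻⁵, so the forward reaction proceeds.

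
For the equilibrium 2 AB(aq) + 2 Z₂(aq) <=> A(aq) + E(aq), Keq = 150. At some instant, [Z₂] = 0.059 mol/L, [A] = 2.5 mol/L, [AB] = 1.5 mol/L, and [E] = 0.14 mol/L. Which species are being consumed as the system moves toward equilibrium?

AB, Z₂ (reactants)

Q = [A]·[E] / ([AB]²·[Z₂]²) = (2.5)·(0.14) / ((1.5)²·(0.059)²) = 45
Q = 45 < Keq = 150: net forward reaction.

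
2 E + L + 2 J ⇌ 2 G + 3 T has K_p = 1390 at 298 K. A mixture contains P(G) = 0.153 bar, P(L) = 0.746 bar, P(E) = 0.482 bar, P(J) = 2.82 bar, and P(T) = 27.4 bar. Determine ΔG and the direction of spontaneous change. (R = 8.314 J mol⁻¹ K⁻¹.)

Q_p = P(G)²·P(T)³ / (P(E)²·P(L)·P(J)²) = (0.153)²·(27.4)³ / ((0.482)²·(0.746)·(2.82)²) = 349
ΔG = RT ln(Q_p/K_p) = (8.314 J mol⁻¹ K⁻¹)(298 K) × ln(349/1390)
   = (2.478 kJ/mol)(-1.382) = -3.42 kJ/mol
ΔG < 0, so the forward reaction is spontaneous (proceeds forward).

ΔG = -3.42 kJ/mol; the forward reaction is spontaneous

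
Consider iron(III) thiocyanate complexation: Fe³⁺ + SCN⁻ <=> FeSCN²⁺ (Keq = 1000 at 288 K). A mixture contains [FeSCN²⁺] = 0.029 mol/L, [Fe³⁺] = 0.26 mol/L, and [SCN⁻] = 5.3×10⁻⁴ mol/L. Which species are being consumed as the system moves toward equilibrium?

Q = [FeSCN²⁺] / ([Fe³⁺]·[SCN⁻]) = (0.029) / ((0.26)·(5.3×10⁻⁴)) = 210
Q = 210 < Keq = 1000: net forward reaction.

Fe³⁺, SCN⁻ (reactants)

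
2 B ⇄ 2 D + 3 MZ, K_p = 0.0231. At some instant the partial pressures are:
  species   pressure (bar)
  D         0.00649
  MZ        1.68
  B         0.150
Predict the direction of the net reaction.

in the forward direction

Q_p = P(D)²·P(MZ)³ / P(B)² = (0.00649)²·(1.68)³ / (0.150)² = 0.00888
Q_p = 0.00888 < K_p = 0.0231, so the forward reaction proceeds.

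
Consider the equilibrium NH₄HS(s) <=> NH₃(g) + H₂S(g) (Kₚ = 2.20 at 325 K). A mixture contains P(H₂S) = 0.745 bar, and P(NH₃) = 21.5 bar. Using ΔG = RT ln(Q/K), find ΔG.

(NH₄HS is a pure solid — omitted from Qₚ.)
Qₚ = P(NH₃)·P(H₂S) = (21.5)·(0.745) = 16.0
ΔG = RT ln(Qₚ/Kₚ) = (8.314 J mol⁻¹ K⁻¹)(325 K) × ln(16.0/2.20)
   = (2.702 kJ/mol)(1.984) = 5.36 kJ/mol
ΔG > 0, so the forward reaction is non-spontaneous (proceeds in reverse).

ΔG = 5.36 kJ/mol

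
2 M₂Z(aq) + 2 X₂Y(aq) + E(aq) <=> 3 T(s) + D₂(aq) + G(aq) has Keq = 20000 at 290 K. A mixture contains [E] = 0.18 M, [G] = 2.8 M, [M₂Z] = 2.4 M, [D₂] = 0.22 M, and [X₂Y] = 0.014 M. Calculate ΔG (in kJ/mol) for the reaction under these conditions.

ΔG = -4.55 kJ/mol

(T is a pure solid — omitted from Q.)
Q = [D₂]·[G] / ([M₂Z]²·[X₂Y]²·[E]) = (0.22)·(2.8) / ((2.4)²·(0.014)²·(0.18)) = 3030
ΔG = RT ln(Q/Keq) = (8.314 J mol⁻¹ K⁻¹)(290 K) × ln(3030/20000)
   = (2.411 kJ/mol)(-1.887) = -4.55 kJ/mol
ΔG < 0, so the forward reaction is spontaneous (proceeds forward).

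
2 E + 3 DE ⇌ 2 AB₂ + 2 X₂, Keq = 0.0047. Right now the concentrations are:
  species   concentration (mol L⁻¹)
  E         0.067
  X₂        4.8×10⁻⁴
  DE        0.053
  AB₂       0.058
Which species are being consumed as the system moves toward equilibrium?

E, DE (reactants)

Q = [AB₂]²·[X₂]² / ([E]²·[DE]³) = (0.058)²·(4.8×10⁻⁴)² / ((0.067)²·(0.053)³) = 0.0012
Q = 0.0012 < Keq = 0.0047: net forward reaction.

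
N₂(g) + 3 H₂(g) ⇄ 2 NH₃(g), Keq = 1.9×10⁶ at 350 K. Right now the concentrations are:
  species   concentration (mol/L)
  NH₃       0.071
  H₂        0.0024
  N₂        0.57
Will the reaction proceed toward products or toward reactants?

forward (toward products)

Q = [NH₃]² / ([N₂]·[H₂]³) = (0.071)² / ((0.57)·(0.0024)³) = 6.4×10⁵
Q = 6.4×10⁵ < Keq = 1.9×10⁶, so the forward reaction proceeds.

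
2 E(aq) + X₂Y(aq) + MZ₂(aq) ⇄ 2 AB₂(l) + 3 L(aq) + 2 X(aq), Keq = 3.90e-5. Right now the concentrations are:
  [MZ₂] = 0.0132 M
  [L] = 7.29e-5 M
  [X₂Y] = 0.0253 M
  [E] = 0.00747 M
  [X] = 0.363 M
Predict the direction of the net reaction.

toward products

(AB₂ is a pure liquid — omitted from Q.)
Q = [L]³·[X]² / ([E]²·[X₂Y]·[MZ₂]) = (7.29e-5)³·(0.363)² / ((0.00747)²·(0.0253)·(0.0132)) = 2.74e-6
Q = 2.74e-6 < Keq = 3.90e-5, so the forward reaction proceeds.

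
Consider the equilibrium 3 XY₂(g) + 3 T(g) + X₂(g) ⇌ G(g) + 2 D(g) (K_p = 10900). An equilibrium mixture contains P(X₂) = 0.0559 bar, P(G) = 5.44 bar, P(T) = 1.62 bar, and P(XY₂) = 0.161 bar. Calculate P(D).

P(D) = 1.41 bar

At equilibrium, K_p = P(G)·P(D)² / (P(XY₂)³·P(T)³·P(X₂)) = 10900.
(5.44)·(P(D))² / ((0.161)³·(1.62)³·(0.0559)) = 10900
P(D)² = 1.99 ⇒ P(D) = 1.41 bar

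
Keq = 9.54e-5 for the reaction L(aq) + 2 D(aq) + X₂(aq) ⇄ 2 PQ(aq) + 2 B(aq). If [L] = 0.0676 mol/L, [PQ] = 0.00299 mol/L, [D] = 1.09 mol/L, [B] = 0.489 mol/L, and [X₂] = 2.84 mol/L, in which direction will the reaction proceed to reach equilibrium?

forward (toward products)

Q = [PQ]²·[B]² / ([L]·[D]²·[X₂]) = (0.00299)²·(0.489)² / ((0.0676)·(1.09)²·(2.84)) = 9.37e-6
Q = 9.37e-6 < Keq = 9.54e-5, so the forward reaction proceeds.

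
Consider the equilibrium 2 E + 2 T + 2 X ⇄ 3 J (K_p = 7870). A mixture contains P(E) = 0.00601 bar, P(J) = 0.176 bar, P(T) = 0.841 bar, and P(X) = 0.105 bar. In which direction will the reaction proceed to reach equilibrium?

toward reactants

Q_p = P(J)³ / (P(E)²·P(T)²·P(X)²) = (0.176)³ / ((0.00601)²·(0.841)²·(0.105)²) = 19400
Q_p = 19400 > K_p = 7870, so the reverse reaction proceeds.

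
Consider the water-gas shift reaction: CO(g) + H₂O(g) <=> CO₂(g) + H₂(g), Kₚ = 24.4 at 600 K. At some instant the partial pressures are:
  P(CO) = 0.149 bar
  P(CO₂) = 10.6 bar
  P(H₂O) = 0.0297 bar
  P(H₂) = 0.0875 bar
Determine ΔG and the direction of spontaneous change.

ΔG = 10.7 kJ/mol; the forward reaction is non-spontaneous

Qₚ = P(CO₂)·P(H₂) / (P(CO)·P(H₂O)) = (10.6)·(0.0875) / ((0.149)·(0.0297)) = 210
ΔG = RT ln(Qₚ/Kₚ) = (8.314 J mol⁻¹ K⁻¹)(600 K) × ln(210/24.4)
   = (4.988 kJ/mol)(2.153) = 10.7 kJ/mol
ΔG > 0, so the forward reaction is non-spontaneous (proceeds in reverse).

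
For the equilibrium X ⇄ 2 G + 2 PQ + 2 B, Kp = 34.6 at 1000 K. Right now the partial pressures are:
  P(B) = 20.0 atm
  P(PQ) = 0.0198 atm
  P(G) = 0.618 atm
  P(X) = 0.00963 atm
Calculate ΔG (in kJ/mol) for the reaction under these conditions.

ΔG = -14.3 kJ/mol

Qp = P(G)²·P(PQ)²·P(B)² / P(X) = (0.618)²·(0.0198)²·(20.0)² / (0.00963) = 6.22
ΔG = RT ln(Qp/Kp) = (8.314 J mol⁻¹ K⁻¹)(1000 K) × ln(6.22/34.6)
   = (8.314 kJ/mol)(-1.716) = -14.3 kJ/mol
ΔG < 0, so the forward reaction is spontaneous (proceeds forward).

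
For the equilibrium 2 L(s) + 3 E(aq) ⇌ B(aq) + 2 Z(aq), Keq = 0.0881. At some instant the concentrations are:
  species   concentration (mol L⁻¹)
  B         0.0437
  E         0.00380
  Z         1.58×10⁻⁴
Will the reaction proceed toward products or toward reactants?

(L is a pure solid — omitted from Q.)
Q = [B]·[Z]² / [E]³ = (0.0437)·(1.58×10⁻⁴)² / (0.00380)³ = 0.0199
Q = 0.0199 < Keq = 0.0881, so the forward reaction proceeds.

to the right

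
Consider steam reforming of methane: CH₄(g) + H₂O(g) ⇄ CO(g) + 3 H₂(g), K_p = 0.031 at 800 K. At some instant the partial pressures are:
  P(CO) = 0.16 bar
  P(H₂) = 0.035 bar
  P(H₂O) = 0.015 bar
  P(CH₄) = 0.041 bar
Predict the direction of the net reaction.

in the forward direction

Q_p = P(CO)·P(H₂)³ / (P(CH₄)·P(H₂O)) = (0.16)·(0.035)³ / ((0.041)·(0.015)) = 0.011
Q_p = 0.011 < K_p = 0.031, so the forward reaction proceeds.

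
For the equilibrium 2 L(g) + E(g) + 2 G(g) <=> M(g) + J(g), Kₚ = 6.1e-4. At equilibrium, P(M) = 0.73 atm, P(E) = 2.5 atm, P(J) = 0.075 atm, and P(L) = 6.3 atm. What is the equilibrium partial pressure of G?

P(G) = 0.95 atm

At equilibrium, Kₚ = P(M)·P(J) / (P(L)²·P(E)·P(G)²) = 6.1e-4.
(0.73)·(0.075) / ((6.3)²·(2.5)·(P(G))²) = 6.1e-4
P(G)² = 0.905 ⇒ P(G) = 0.95 atm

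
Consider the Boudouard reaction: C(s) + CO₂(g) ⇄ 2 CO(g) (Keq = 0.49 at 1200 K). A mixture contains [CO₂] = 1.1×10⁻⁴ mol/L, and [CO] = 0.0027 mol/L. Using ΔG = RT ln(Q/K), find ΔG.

ΔG = -20.0 kJ/mol

(C is a pure solid — omitted from Q.)
Q = [CO]² / [CO₂] = (0.0027)² / (1.1×10⁻⁴) = 0.0663
ΔG = RT ln(Q/Keq) = (8.314 J mol⁻¹ K⁻¹)(1200 K) × ln(0.0663/0.49)
   = (9.977 kJ/mol)(-2.000) = -20.0 kJ/mol
ΔG < 0, so the forward reaction is spontaneous (proceeds forward).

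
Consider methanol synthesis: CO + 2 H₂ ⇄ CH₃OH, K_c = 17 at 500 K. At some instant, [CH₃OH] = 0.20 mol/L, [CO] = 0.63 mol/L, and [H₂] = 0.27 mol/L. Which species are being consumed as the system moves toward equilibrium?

Q_c = [CH₃OH] / ([CO]·[H₂]²) = (0.20) / ((0.63)·(0.27)²) = 4.4
Q_c = 4.4 < K_c = 17: net forward reaction.

CO, H₂ (reactants)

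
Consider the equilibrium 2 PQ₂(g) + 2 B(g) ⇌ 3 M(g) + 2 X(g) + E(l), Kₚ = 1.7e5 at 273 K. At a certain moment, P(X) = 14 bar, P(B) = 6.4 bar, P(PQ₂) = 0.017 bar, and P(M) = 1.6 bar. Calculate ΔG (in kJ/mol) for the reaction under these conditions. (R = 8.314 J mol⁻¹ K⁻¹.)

(E is a pure liquid — omitted from Qₚ.)
Qₚ = P(M)³·P(X)² / (P(PQ₂)²·P(B)²) = (1.6)³·(14)² / ((0.017)²·(6.4)²) = 67800
ΔG = RT ln(Qₚ/Kₚ) = (8.314 J mol⁻¹ K⁻¹)(273 K) × ln(67800/1.7e5)
   = (2.270 kJ/mol)(-0.9192) = -2.09 kJ/mol
ΔG < 0, so the forward reaction is spontaneous (proceeds forward).

ΔG = -2.09 kJ/mol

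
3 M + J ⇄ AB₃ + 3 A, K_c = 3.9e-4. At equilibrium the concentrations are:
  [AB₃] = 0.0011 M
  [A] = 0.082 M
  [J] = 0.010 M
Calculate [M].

[M] = 0.54 M

At equilibrium, K_c = [AB₃]·[A]³ / ([M]³·[J]) = 3.9e-4.
(0.0011)·(0.082)³ / (([M])³·(0.010)) = 3.9e-4
[M]³ = 0.156 ⇒ [M] = 0.54 M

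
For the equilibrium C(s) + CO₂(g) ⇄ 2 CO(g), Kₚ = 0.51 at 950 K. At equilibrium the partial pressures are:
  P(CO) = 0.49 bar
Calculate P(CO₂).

P(CO₂) = 0.47 bar

(C is a pure solid — omitted from Kₚ.)
At equilibrium, Kₚ = P(CO)² / P(CO₂) = 0.51.
(0.49)² / (P(CO₂)) = 0.51
P(CO₂) = 0.471 = 0.47 bar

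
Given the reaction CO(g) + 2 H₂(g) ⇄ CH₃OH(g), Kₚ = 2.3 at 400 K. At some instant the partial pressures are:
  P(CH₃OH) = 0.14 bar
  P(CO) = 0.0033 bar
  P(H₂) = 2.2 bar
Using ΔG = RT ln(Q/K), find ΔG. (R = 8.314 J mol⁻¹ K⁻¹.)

ΔG = 4.45 kJ/mol

Qₚ = P(CH₃OH) / (P(CO)·P(H₂)²) = (0.14) / ((0.0033)·(2.2)²) = 8.77
ΔG = RT ln(Qₚ/Kₚ) = (8.314 J mol⁻¹ K⁻¹)(400 K) × ln(8.77/2.3)
   = (3.326 kJ/mol)(1.338) = 4.45 kJ/mol
ΔG > 0, so the forward reaction is non-spontaneous (proceeds in reverse).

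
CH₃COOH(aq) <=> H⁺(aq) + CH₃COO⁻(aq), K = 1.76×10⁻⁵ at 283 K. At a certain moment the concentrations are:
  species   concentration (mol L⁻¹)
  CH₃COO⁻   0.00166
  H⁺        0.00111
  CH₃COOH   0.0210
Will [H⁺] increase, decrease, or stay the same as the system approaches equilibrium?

decrease

Q = [H⁺]·[CH₃COO⁻] / [CH₃COOH] = (0.00111)·(0.00166) / (0.0210) = 8.77×10⁻⁵
Q = 8.77×10⁻⁵ > K = 1.76×10⁻⁵: net reverse reaction.
H⁺ is a product, so it decreases.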